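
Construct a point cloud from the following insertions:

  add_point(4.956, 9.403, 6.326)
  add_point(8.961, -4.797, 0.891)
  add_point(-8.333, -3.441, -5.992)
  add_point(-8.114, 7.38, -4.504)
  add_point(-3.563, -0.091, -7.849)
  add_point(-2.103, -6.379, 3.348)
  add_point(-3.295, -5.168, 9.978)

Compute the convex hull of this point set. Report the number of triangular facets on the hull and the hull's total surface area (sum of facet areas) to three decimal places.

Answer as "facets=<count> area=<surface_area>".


facets=10 area=746.950

Points on the hull: [0, 1, 2, 3, 4, 5, 6] (7 of 7).

Per-facet area ½‖(b−a)×(c−a)‖:
  f1: (p6, p0, p1) → 110.5614
  f2: (p4, p1, p2) → 46.8715
  f3: (p4, p0, p1) → 120.7355
  f4: (p5, p1, p2) → 63.1036
  f5: (p5, p6, p2) → 30.4717
  f6: (p5, p6, p1) → 36.6560
  f7: (p3, p4, p2) → 28.6109
  f8: (p3, p4, p0) → 79.9453
  f9: (p3, p6, p2) → 91.9075
  f10: (p3, p6, p0) → 138.0865
Σ area = 746.950

Euler characteristic 7−15+10 = 2 ✓


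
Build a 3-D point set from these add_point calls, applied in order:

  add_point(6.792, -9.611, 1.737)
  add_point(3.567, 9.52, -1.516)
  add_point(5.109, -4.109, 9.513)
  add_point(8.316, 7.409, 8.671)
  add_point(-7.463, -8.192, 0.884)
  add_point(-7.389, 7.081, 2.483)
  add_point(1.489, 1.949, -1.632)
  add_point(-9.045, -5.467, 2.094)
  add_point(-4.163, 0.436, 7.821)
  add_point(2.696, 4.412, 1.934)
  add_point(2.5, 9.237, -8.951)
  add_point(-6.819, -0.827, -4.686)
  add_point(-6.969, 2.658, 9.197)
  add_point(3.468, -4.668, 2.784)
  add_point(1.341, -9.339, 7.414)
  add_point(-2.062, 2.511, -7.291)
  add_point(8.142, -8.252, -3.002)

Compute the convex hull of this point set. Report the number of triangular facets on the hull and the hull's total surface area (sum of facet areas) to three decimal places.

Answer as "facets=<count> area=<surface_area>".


facets=22 area=1137.042

Hull vertices (13/17): indices [0, 1, 2, 3, 4, 5, 7, 10, 11, 12, 14, 15, 16].

Triangle areas on the boundary:
  f1: (p16, p0, p3) → 46.9751
  f2: (p16, p10, p3) → 158.8660
  f3: (p1, p10, p3) → 15.4545
  f4: (p1, p5, p3) → 68.0630
  f5: (p1, p5, p10) → 43.9322
  f6: (p2, p0, p3) → 51.9553
  f7: (p2, p14, p0) → 26.4489
  f8: (p11, p5, p7) → 45.0123
  f9: (p11, p5, p10) → 73.5926
  f10: (p12, p5, p3) → 63.8274
  f11: (p12, p2, p3) → 80.6088
  f12: (p12, p5, p7) → 43.7867
  f13: (p12, p14, p7) → 66.1049
  f14: (p12, p2, p14) → 46.6284
  f15: (p4, p11, p7) → 14.3577
  f16: (p4, p11, p16) → 72.7713
  f17: (p4, p16, p0) → 36.0717
  f18: (p4, p14, p7) → 18.0281
  f19: (p4, p14, p0) → 43.0311
  f20: (p15, p16, p10) → 61.8754
  f21: (p15, p11, p10) → 10.4950
  f22: (p15, p11, p16) → 49.1557
Σ area = 1137.042

Check V−E+F: 13 − 33 + 22 = 2.


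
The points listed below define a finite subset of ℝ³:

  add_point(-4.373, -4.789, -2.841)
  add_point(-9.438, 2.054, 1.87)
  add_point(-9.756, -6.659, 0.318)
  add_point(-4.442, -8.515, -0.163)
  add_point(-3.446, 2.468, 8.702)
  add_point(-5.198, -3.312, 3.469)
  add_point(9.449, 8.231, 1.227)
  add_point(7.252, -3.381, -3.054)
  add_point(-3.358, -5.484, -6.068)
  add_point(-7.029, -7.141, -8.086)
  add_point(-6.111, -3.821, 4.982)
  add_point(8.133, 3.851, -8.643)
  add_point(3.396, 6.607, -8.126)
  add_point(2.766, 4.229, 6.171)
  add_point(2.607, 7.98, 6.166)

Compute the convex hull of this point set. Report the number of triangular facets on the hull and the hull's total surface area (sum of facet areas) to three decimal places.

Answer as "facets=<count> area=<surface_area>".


12 of the 15 inputs are extreme points: [1, 2, 3, 4, 6, 7, 9, 10, 11, 12, 13, 14].

Triangle areas on the boundary:
  f1: (p7, p11, p6) → 48.6793
  f2: (p10, p3, p2) → 17.5690
  f3: (p10, p7, p3) → 46.6062
  f4: (p10, p7, p4) → 60.5149
  f5: (p13, p7, p6) → 54.4277
  f6: (p13, p7, p4) → 40.0510
  f7: (p13, p14, p6) → 15.8473
  f8: (p13, p14, p4) → 12.7105
  f9: (p1, p14, p4) → 37.5092
  f10: (p1, p10, p2) → 23.8870
  f11: (p1, p10, p4) → 27.7080
  f12: (p12, p11, p6) → 29.4366
  f13: (p12, p14, p6) → 47.4728
  f14: (p12, p1, p14) → 96.7884
  f15: (p9, p12, p1) → 107.4980
  f16: (p9, p1, p2) → 38.3155
  f17: (p9, p12, p11) → 47.1381
  f18: (p9, p3, p2) → 23.0290
  f19: (p9, p7, p11) → 71.3915
  f20: (p9, p7, p3) → 55.3053
Σ area = 901.885

Check V−E+F: 12 − 30 + 20 = 2.

facets=20 area=901.885


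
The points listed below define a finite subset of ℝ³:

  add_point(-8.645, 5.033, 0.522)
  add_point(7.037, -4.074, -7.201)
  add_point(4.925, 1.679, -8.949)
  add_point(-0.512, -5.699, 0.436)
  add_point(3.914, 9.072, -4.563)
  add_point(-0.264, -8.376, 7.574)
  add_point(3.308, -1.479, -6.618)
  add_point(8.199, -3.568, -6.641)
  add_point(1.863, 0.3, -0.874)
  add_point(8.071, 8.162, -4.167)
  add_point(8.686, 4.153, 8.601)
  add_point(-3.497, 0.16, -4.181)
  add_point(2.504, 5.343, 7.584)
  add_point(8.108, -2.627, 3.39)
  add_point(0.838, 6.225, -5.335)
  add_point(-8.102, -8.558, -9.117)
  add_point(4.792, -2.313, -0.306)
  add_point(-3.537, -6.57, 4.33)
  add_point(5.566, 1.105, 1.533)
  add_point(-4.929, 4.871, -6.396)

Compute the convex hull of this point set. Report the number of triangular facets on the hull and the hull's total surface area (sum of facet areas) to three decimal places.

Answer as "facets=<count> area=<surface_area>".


facets=22 area=1071.108

Extreme-point indices: [0, 1, 2, 4, 5, 7, 9, 10, 12, 13, 15, 17, 19] — 13 of 20 on the boundary.

Area of each hull facet:
  f1: (p19, p15, p0) → 55.0427
  f2: (p19, p4, p0) → 37.8821
  f3: (p9, p4, p10) → 28.0685
  f4: (p9, p7, p10) → 79.9293
  f5: (p12, p5, p0) → 90.6870
  f6: (p12, p5, p10) → 44.6235
  f7: (p12, p4, p0) → 77.0307
  f8: (p12, p4, p10) → 40.5636
  f9: (p17, p15, p0) → 91.3511
  f10: (p17, p5, p0) → 21.1534
  f11: (p17, p5, p15) → 22.4445
  f12: (p13, p7, p10) → 31.7141
  f13: (p13, p5, p10) → 45.7650
  f14: (p13, p5, p7) → 52.0926
  f15: (p2, p19, p4) → 40.3816
  f16: (p2, p9, p4) → 17.9155
  f17: (p2, p9, p7) → 27.8322
  f18: (p2, p19, p15) → 74.4453
  f19: (p1, p2, p15) → 50.4554
  f20: (p1, p2, p7) → 4.4074
  f21: (p1, p5, p15) → 125.5829
  f22: (p1, p5, p7) → 11.7397
Σ area = 1071.108

Check V−E+F: 13 − 33 + 22 = 2.


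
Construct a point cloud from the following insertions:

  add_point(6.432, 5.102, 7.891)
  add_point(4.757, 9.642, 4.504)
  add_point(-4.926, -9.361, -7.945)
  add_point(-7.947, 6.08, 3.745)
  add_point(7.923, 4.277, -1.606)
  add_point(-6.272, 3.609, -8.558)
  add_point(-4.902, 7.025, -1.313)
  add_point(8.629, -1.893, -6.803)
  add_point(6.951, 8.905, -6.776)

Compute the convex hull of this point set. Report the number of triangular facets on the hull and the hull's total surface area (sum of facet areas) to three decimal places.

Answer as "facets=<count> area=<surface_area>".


facets=14 area=844.288

Extreme-point indices: [0, 1, 2, 3, 4, 5, 6, 7, 8] — 9 of 9 on the boundary.

Facet areas (half cross-product norm):
  f1: (p5, p2, p3) → 81.5415
  f2: (p5, p2, p7) → 93.4958
  f3: (p8, p5, p7) → 76.4515
  f4: (p0, p2, p3) → 146.8905
  f5: (p0, p2, p7) → 125.8973
  f6: (p6, p5, p3) → 19.3997
  f7: (p6, p8, p5) → 52.9046
  f8: (p1, p0, p3) → 38.8413
  f9: (p1, p0, p8) → 30.2227
  f10: (p1, p6, p3) → 34.5818
  f11: (p1, p6, p8) → 62.4837
  f12: (p4, p8, p7) → 28.3445
  f13: (p4, p0, p7) → 27.4991
  f14: (p4, p0, p8) → 25.7345
Σ area = 844.288

Euler characteristic 9−21+14 = 2 ✓


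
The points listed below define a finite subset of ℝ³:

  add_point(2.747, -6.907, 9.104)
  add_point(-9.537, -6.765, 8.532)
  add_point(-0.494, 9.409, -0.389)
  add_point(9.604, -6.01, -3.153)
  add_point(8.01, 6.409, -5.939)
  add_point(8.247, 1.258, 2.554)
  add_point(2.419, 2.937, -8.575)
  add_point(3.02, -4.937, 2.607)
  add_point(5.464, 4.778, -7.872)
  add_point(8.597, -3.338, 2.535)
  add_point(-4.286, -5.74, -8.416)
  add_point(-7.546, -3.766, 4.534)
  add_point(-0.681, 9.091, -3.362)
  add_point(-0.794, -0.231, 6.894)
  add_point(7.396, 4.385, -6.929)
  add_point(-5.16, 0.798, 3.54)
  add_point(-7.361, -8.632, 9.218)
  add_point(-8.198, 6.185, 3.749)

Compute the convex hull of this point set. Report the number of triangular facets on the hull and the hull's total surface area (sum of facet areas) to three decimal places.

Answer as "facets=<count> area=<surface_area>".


Hull vertices (15/18): indices [0, 1, 2, 3, 4, 5, 6, 8, 9, 10, 12, 13, 14, 16, 17].

Area of each hull facet:
  f1: (p10, p6, p3) → 67.9212
  f2: (p12, p10, p6) → 44.6346
  f3: (p12, p4, p2) → 13.7350
  f4: (p16, p10, p1) → 26.1760
  f5: (p16, p13, p1) → 16.0174
  f6: (p16, p13, p0) → 38.5419
  f7: (p16, p10, p3) → 132.2630
  f8: (p16, p0, p3) → 62.4639
  f9: (p14, p4, p3) → 10.4808
  f10: (p5, p4, p2) → 50.4687
  f11: (p5, p13, p2) → 56.2246
  f12: (p5, p13, p0) → 39.4223
  f13: (p5, p4, p3) → 46.0900
  f14: (p8, p12, p6) → 15.4216
  f15: (p8, p12, p4) → 15.7149
  f16: (p8, p14, p4) → 2.4645
  f17: (p8, p6, p3) → 22.5499
  f18: (p8, p14, p3) → 10.7889
  f19: (p17, p12, p10) → 84.6863
  f20: (p17, p10, p1) → 112.3467
  f21: (p17, p12, p2) → 13.0660
  f22: (p17, p13, p1) → 56.0925
  f23: (p17, p13, p2) → 46.5093
  f24: (p9, p0, p3) → 25.0659
  f25: (p9, p5, p3) → 13.2125
  f26: (p9, p5, p0) → 20.6882
Σ area = 1043.046

Euler: V−E+F = 15−39+26 = 2.

facets=26 area=1043.046


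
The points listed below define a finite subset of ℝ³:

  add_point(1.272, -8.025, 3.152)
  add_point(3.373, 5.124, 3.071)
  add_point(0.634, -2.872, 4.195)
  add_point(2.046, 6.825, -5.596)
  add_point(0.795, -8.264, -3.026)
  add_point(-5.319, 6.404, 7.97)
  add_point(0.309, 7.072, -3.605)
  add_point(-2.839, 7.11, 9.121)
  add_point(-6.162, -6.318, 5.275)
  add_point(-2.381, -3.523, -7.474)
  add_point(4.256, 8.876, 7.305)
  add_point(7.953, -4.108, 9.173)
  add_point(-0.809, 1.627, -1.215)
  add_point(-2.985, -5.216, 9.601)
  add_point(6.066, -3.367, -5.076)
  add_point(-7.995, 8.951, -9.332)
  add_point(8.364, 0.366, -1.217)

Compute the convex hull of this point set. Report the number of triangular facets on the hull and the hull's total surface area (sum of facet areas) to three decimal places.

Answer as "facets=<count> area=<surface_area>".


Points on the hull: [0, 3, 4, 5, 7, 8, 9, 10, 11, 13, 14, 15, 16] (13 of 17).

Area of each hull facet:
  f1: (p0, p8, p4) → 24.0356
  f2: (p0, p8, p13) → 20.7628
  f3: (p5, p8, p15) → 114.9828
  f4: (p5, p8, p13) → 32.7656
  f5: (p11, p10, p16) → 67.1335
  f6: (p11, p0, p13) → 38.8839
  f7: (p11, p14, p16) → 31.0908
  f8: (p11, p14, p4) → 52.6048
  f9: (p11, p0, p4) → 22.3210
  f10: (p3, p14, p15) → 50.6451
  f11: (p3, p14, p16) → 29.0908
  f12: (p3, p10, p15) → 64.3825
  f13: (p3, p10, p16) → 60.0463
  f14: (p9, p14, p15) → 55.2379
  f15: (p9, p14, p4) → 25.9162
  f16: (p9, p8, p15) → 91.9165
  f17: (p9, p8, p4) → 39.7106
  f18: (p7, p11, p10) → 51.3368
  f19: (p7, p10, p15) → 72.5038
  f20: (p7, p5, p15) → 21.6974
  f21: (p7, p5, p13) → 16.8893
  f22: (p7, p11, p13) → 67.4217
Σ area = 1051.376

Euler characteristic 13−33+22 = 2 ✓

facets=22 area=1051.376


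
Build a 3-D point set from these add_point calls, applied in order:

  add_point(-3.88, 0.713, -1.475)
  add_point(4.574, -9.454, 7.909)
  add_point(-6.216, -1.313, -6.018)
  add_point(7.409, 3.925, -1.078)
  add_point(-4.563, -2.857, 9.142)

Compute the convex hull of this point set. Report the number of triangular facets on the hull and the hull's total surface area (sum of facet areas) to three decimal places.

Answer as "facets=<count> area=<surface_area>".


Points on the hull: [0, 1, 2, 3, 4] (5 of 5).

Area of each hull facet:
  f1: (p1, p3, p2) → 121.9240
  f2: (p4, p1, p2) → 86.8224
  f3: (p4, p1, p3) → 89.1487
  f4: (p0, p3, p2) → 27.2134
  f5: (p0, p4, p2) → 23.7196
  f6: (p0, p4, p3) → 65.4679
Σ area = 414.296

Euler: V−E+F = 5−9+6 = 2.

facets=6 area=414.296


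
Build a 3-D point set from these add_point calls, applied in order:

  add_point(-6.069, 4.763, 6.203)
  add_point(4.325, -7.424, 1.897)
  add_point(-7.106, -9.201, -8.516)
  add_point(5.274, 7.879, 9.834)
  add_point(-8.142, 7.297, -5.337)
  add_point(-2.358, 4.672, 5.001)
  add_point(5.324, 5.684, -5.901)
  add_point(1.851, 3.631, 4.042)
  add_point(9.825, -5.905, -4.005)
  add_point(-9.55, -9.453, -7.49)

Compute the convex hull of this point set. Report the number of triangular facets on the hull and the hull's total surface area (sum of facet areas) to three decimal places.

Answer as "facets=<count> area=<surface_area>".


facets=12 area=1005.217

Hull vertices (8/10): indices [0, 1, 2, 3, 4, 6, 8, 9].

Area of each hull facet:
  f1: (p4, p2, p9) → 22.3952
  f2: (p1, p3, p8) → 70.2673
  f3: (p1, p2, p9) → 18.7356
  f4: (p1, p2, p8) → 63.8533
  f5: (p0, p4, p9) → 101.3742
  f6: (p0, p4, p3) → 68.0056
  f7: (p0, p1, p9) → 134.2407
  f8: (p0, p1, p3) → 96.9023
  f9: (p6, p2, p8) → 109.6656
  f10: (p6, p4, p2) → 112.2682
  f11: (p6, p3, p8) → 99.8794
  f12: (p6, p4, p3) → 107.6292
Σ area = 1005.217

Check V−E+F: 8 − 18 + 12 = 2.


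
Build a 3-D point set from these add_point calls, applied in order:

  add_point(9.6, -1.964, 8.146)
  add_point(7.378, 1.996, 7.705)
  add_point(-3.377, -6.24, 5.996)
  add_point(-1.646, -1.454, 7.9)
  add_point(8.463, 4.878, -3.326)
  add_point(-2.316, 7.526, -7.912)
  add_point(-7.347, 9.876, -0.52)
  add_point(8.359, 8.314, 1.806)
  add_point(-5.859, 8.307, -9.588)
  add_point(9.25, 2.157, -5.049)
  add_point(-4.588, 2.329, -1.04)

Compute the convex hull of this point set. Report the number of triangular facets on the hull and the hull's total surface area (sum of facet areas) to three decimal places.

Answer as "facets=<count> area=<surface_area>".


Extreme-point indices: [0, 1, 2, 3, 4, 6, 7, 8, 9] — 9 of 11 on the boundary.

Triangle areas on the boundary:
  f1: (p8, p2, p6) → 81.9341
  f2: (p7, p8, p6) → 74.3258
  f3: (p3, p2, p6) → 38.8624
  f4: (p3, p2, p0) → 29.3164
  f5: (p9, p7, p0) → 55.2064
  f6: (p9, p2, p0) → 95.3245
  f7: (p9, p8, p2) → 152.4650
  f8: (p1, p7, p0) → 15.2304
  f9: (p1, p3, p0) → 21.8156
  f10: (p1, p7, p6) → 69.2733
  f11: (p1, p3, p6) → 73.3586
  f12: (p4, p7, p8) → 48.5156
  f13: (p4, p9, p8) → 26.0703
  f14: (p4, p9, p7) → 4.6223
Σ area = 786.321

Euler: V−E+F = 9−21+14 = 2.

facets=14 area=786.321


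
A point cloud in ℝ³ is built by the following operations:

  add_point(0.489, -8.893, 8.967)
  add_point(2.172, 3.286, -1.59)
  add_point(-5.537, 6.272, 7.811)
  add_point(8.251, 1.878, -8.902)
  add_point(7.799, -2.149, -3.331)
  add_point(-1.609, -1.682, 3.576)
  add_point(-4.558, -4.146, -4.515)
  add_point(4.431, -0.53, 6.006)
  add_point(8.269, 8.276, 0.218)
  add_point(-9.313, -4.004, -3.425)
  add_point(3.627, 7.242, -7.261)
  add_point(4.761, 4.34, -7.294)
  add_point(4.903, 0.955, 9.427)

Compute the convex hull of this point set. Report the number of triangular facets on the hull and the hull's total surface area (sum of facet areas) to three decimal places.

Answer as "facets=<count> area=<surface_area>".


facets=14 area=895.045

Hull vertices (9/13): indices [0, 2, 3, 4, 6, 8, 9, 10, 12].

Per-facet area ½‖(b−a)×(c−a)‖:
  f1: (p2, p0, p9) → 113.4032
  f2: (p6, p0, p9) → 36.6510
  f3: (p6, p3, p9) → 16.0255
  f4: (p12, p2, p8) → 71.7557
  f5: (p12, p2, p0) → 63.8157
  f6: (p10, p3, p8) → 32.1635
  f7: (p10, p2, p8) → 70.2301
  f8: (p10, p3, p9) → 63.7896
  f9: (p10, p2, p9) → 123.7287
  f10: (p4, p6, p0) → 88.8583
  f11: (p4, p6, p3) → 43.1649
  f12: (p4, p12, p0) → 71.6493
  f13: (p4, p3, p8) → 36.2737
  f14: (p4, p12, p8) → 63.5357
Σ area = 895.045

Euler: V−E+F = 9−21+14 = 2.


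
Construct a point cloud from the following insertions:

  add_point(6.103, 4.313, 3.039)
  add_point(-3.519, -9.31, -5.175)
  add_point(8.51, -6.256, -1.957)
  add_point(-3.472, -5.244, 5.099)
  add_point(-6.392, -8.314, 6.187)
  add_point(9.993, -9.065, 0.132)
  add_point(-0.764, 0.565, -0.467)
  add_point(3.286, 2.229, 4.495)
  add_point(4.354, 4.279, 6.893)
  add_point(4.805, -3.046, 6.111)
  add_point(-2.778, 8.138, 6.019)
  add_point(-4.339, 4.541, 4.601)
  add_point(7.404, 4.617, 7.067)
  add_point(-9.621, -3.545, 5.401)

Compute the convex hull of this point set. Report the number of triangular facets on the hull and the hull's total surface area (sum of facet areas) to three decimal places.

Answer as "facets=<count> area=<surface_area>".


Points on the hull: [0, 1, 2, 4, 5, 6, 8, 9, 10, 11, 12, 13] (12 of 14).

Area of each hull facet:
  f1: (p11, p10, p13) → 8.9829
  f2: (p11, p1, p13) → 65.3626
  f3: (p9, p12, p5) → 35.6872
  f4: (p4, p10, p13) → 35.7384
  f5: (p4, p9, p12) → 36.5733
  f6: (p4, p9, p5) → 60.0483
  f7: (p4, p1, p13) → 34.0890
  f8: (p4, p1, p5) → 84.6910
  f9: (p0, p12, p10) → 21.4552
  f10: (p8, p12, p10) → 7.1424
  f11: (p8, p4, p10) → 66.0350
  f12: (p8, p4, p12) → 17.4162
  f13: (p6, p0, p10) → 39.4148
  f14: (p6, p11, p10) → 13.1391
  f15: (p6, p11, p1) → 31.8958
  f16: (p2, p1, p5) → 23.0241
  f17: (p2, p12, p5) → 26.1041
  f18: (p2, p0, p12) → 23.2238
  f19: (p2, p6, p1) → 60.7588
  f20: (p2, p6, p0) → 46.9617
Σ area = 737.744

Euler characteristic 12−30+20 = 2 ✓

facets=20 area=737.744


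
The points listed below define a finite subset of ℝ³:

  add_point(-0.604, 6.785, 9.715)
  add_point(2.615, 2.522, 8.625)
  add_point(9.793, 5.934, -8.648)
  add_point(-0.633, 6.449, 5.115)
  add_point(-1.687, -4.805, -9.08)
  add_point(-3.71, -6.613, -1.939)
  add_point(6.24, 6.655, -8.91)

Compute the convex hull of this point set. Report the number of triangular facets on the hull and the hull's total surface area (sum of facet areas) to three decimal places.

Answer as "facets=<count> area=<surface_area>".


Hull vertices (7/7): indices [0, 1, 2, 3, 4, 5, 6].

Area of each hull facet:
  f1: (p4, p2, p5) → 56.7160
  f2: (p1, p2, p5) → 135.7950
  f3: (p1, p0, p5) → 38.9893
  f4: (p1, p0, p2) → 49.9887
  f5: (p3, p0, p5) → 29.6903
  f6: (p3, p4, p5) → 56.9890
  f7: (p6, p4, p2) → 23.2805
  f8: (p6, p3, p4) → 105.3742
  f9: (p6, p0, p2) → 34.7162
  f10: (p6, p3, p0) → 16.3002
Σ area = 547.839

Euler: V−E+F = 7−15+10 = 2.

facets=10 area=547.839


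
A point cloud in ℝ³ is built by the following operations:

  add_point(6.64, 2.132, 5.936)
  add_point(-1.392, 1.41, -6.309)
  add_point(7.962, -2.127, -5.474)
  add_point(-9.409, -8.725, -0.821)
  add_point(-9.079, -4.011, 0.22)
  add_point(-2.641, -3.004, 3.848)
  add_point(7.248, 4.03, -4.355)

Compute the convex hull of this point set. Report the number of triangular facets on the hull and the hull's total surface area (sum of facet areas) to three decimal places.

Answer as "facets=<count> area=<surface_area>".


7 of the 7 inputs are extreme points: [0, 1, 2, 3, 4, 5, 6].

Per-facet area ½‖(b−a)×(c−a)‖:
  f1: (p1, p2, p3) → 68.2923
  f2: (p0, p2, p3) → 114.8567
  f3: (p6, p1, p2) → 28.4499
  f4: (p6, p0, p2) → 33.0106
  f5: (p6, p0, p1) → 48.1621
  f6: (p4, p1, p3) → 25.5748
  f7: (p4, p0, p1) → 83.6361
  f8: (p5, p0, p3) → 18.2604
  f9: (p5, p4, p3) → 17.2411
  f10: (p5, p4, p0) → 17.6430
Σ area = 455.127

Euler: V−E+F = 7−15+10 = 2.

facets=10 area=455.127


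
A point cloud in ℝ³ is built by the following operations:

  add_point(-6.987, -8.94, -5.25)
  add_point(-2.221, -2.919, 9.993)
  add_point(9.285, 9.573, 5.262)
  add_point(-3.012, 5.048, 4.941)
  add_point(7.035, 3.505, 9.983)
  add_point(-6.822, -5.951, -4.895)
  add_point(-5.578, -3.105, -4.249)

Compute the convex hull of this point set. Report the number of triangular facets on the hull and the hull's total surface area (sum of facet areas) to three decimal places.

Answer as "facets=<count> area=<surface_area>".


Extreme-point indices: [0, 1, 2, 3, 4, 5, 6] — 7 of 7 on the boundary.

Area of each hull facet:
  f1: (p4, p2, p0) → 95.1455
  f2: (p4, p1, p0) → 86.8197
  f3: (p4, p3, p2) → 45.1391
  f4: (p4, p3, p1) → 48.6021
  f5: (p6, p2, p0) → 40.5480
  f6: (p6, p3, p2) → 74.0984
  f7: (p5, p6, p0) → 1.6966
  f8: (p5, p6, p3) → 11.6180
  f9: (p5, p1, p0) → 22.7042
  f10: (p5, p3, p1) → 69.9895
Σ area = 496.361

Check V−E+F: 7 − 15 + 10 = 2.

facets=10 area=496.361


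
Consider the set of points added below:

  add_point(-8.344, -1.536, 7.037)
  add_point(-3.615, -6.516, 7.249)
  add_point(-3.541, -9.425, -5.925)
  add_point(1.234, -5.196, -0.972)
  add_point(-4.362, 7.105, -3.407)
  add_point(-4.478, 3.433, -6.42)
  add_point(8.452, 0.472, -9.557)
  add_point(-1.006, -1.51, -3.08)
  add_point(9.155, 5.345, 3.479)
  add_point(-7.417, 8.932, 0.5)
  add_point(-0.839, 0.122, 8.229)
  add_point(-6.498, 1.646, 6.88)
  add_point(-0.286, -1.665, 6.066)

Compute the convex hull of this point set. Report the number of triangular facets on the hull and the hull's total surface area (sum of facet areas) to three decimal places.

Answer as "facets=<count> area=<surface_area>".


facets=18 area=875.868

Extreme-point indices: [0, 1, 2, 3, 4, 5, 6, 8, 9, 10, 11] — 11 of 13 on the boundary.

Facet areas (half cross-product norm):
  f1: (p2, p9, p0) → 98.4345
  f2: (p10, p9, p8) → 81.7845
  f3: (p5, p2, p9) → 48.8287
  f4: (p5, p6, p2) → 84.4987
  f5: (p11, p9, p0) → 13.9395
  f6: (p11, p10, p0) → 10.7393
  f7: (p11, p10, p9) → 26.4672
  f8: (p1, p10, p8) → 33.7592
  f9: (p1, p2, p0) → 45.9565
  f10: (p1, p10, p0) → 22.9148
  f11: (p4, p5, p9) → 8.6904
  f12: (p4, p5, p6) → 30.9837
  f13: (p4, p9, p8) → 39.3868
  f14: (p4, p6, p8) → 96.2573
  f15: (p3, p6, p8) → 78.0870
  f16: (p3, p1, p8) → 66.5817
  f17: (p3, p6, p2) → 50.1158
  f18: (p3, p1, p2) → 38.4422
Σ area = 875.868

Euler characteristic 11−27+18 = 2 ✓


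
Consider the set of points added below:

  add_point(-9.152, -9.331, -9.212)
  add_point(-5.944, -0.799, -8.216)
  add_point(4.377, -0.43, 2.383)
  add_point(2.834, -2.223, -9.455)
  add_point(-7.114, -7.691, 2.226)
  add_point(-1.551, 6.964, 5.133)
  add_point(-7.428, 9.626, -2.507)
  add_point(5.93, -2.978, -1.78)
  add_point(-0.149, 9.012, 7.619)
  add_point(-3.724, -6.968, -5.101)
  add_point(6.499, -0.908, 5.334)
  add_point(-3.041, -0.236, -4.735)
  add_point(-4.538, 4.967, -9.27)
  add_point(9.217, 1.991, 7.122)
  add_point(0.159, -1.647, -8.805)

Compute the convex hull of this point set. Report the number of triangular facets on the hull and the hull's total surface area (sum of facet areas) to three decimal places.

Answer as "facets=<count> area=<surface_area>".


Extreme-point indices: [0, 3, 4, 6, 7, 8, 9, 10, 12, 13] — 10 of 15 on the boundary.

Area of each hull facet:
  f1: (p4, p6, p0) → 104.5065
  f2: (p7, p3, p0) → 55.9514
  f3: (p7, p3, p13) → 24.1706
  f4: (p12, p6, p0) → 59.8166
  f5: (p12, p3, p0) → 69.3070
  f6: (p12, p3, p13) → 93.7652
  f7: (p8, p4, p13) → 107.1823
  f8: (p8, p4, p6) → 107.8838
  f9: (p8, p12, p13) → 104.9098
  f10: (p8, p12, p6) → 49.5696
  f11: (p9, p4, p0) → 28.7780
  f12: (p9, p7, p0) → 11.6591
  f13: (p9, p7, p4) → 44.0640
  f14: (p10, p4, p13) → 13.2709
  f15: (p10, p7, p13) → 12.6268
  f16: (p10, p7, p4) → 53.3375
Σ area = 940.799

Euler: V−E+F = 10−24+16 = 2.

facets=16 area=940.799


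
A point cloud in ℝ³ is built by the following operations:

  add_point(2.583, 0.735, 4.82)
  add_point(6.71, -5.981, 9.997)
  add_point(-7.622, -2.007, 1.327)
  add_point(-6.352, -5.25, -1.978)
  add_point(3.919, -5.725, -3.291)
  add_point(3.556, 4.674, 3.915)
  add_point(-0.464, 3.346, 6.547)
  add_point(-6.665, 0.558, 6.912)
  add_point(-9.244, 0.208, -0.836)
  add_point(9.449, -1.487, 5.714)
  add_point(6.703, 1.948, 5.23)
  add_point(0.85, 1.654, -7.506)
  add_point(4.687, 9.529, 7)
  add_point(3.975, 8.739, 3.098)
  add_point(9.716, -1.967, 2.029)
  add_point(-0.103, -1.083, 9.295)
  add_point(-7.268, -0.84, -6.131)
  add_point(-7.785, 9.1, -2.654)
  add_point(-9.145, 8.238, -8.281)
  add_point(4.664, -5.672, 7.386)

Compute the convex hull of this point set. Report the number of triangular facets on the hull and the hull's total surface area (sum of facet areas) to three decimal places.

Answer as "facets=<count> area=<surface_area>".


Points on the hull: [1, 2, 3, 4, 7, 8, 9, 11, 12, 13, 14, 15, 16, 17, 18] (15 of 20).

Triangle areas on the boundary:
  f1: (p4, p1, p14) → 40.7477
  f2: (p17, p18, p8) → 26.8995
  f3: (p17, p18, p12) → 29.1249
  f4: (p13, p12, p14) → 24.2879
  f5: (p13, p18, p12) → 22.3975
  f6: (p7, p17, p8) → 37.3937
  f7: (p7, p17, p12) → 87.6323
  f8: (p9, p12, p14) → 21.7633
  f9: (p9, p1, p14) → 10.4041
  f10: (p9, p1, p12) → 37.9123
  f11: (p16, p18, p8) → 27.3339
  f12: (p11, p4, p14) → 38.8935
  f13: (p11, p13, p14) → 72.1896
  f14: (p11, p13, p18) → 78.6591
  f15: (p11, p16, p18) → 40.6046
  f16: (p11, p16, p4) → 38.8635
  f17: (p2, p7, p8) → 10.1165
  f18: (p15, p1, p12) → 48.8505
  f19: (p15, p7, p12) → 42.3373
  f20: (p15, p7, p1) → 13.0886
  f21: (p3, p16, p4) → 31.6078
  f22: (p3, p16, p8) → 15.7962
  f23: (p3, p2, p8) → 8.3250
  f24: (p3, p4, p1) → 70.1546
  f25: (p3, p7, p1) → 80.4252
  f26: (p3, p2, p7) → 7.7213
Σ area = 963.530

Euler: V−E+F = 15−39+26 = 2.

facets=26 area=963.530


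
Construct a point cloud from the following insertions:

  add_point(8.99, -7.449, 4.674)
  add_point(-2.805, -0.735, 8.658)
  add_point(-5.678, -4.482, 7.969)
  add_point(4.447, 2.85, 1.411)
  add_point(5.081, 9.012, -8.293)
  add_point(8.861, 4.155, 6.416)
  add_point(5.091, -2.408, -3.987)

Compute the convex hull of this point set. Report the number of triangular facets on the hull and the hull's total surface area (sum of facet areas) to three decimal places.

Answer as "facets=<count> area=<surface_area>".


6 of the 7 inputs are extreme points: [0, 1, 2, 4, 5, 6].

Area of each hull facet:
  f1: (p1, p0, p2) → 33.6140
  f2: (p1, p4, p2) → 44.3431
  f3: (p5, p4, p0) → 92.2415
  f4: (p5, p1, p0) → 70.8710
  f5: (p5, p1, p4) → 102.2224
  f6: (p6, p0, p2) → 79.4491
  f7: (p6, p4, p2) → 91.6168
  f8: (p6, p4, p0) → 45.3246
Σ area = 559.682

Check V−E+F: 6 − 12 + 8 = 2.

facets=8 area=559.682


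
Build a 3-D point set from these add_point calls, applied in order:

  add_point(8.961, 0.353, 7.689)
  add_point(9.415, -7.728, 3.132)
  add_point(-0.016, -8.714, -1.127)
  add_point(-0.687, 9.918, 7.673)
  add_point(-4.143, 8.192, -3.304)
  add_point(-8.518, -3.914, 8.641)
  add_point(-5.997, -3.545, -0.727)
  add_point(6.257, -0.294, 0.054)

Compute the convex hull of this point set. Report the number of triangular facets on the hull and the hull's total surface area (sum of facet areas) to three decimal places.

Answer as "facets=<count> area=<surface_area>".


facets=12 area=759.255

Points on the hull: [0, 1, 2, 3, 4, 5, 6, 7] (8 of 8).

Per-facet area ½‖(b−a)×(c−a)‖:
  f1: (p4, p3, p5) → 90.4363
  f2: (p2, p1, p5) → 69.7577
  f3: (p0, p1, p5) → 82.9370
  f4: (p0, p3, p5) → 104.3826
  f5: (p6, p4, p5) → 56.6458
  f6: (p6, p2, p5) → 37.4790
  f7: (p6, p2, p4) → 41.5482
  f8: (p7, p4, p3) → 75.0721
  f9: (p7, p0, p3) → 54.2801
  f10: (p7, p0, p1) → 32.3699
  f11: (p7, p2, p1) → 41.2561
  f12: (p7, p2, p4) → 73.0900
Σ area = 759.255

Euler characteristic 8−18+12 = 2 ✓


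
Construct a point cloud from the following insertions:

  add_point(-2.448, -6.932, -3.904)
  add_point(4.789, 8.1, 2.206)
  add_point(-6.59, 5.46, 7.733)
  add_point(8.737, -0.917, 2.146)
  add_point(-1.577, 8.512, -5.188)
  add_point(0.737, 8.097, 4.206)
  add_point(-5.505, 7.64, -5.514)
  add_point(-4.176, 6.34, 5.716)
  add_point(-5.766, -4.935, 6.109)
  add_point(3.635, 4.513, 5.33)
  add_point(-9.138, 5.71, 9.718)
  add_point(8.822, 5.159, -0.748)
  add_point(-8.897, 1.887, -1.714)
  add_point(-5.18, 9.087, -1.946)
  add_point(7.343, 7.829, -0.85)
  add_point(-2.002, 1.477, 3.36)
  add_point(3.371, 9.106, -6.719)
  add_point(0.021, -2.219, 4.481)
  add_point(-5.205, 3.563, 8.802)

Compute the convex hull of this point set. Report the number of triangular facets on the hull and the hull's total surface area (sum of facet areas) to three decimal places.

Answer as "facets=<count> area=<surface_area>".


facets=24 area=832.046

14 of the 19 inputs are extreme points: [0, 1, 3, 5, 6, 8, 9, 10, 11, 12, 13, 14, 16, 18].

Area of each hull facet:
  f1: (p16, p0, p11) → 73.9275
  f2: (p6, p16, p0) → 67.9385
  f3: (p3, p0, p11) → 46.2730
  f4: (p12, p6, p10) → 44.9637
  f5: (p12, p6, p0) → 41.5600
  f6: (p13, p6, p10) → 17.1688
  f7: (p13, p6, p16) → 17.5322
  f8: (p13, p1, p16) → 41.8305
  f9: (p8, p3, p0) → 73.3982
  f10: (p8, p12, p10) → 57.3759
  f11: (p8, p12, p0) → 51.4708
  f12: (p14, p16, p11) → 9.8228
  f13: (p14, p1, p11) → 5.7244
  f14: (p14, p1, p16) → 13.8823
  f15: (p18, p8, p10) → 18.2097
  f16: (p18, p8, p3) → 67.6817
  f17: (p9, p3, p11) → 24.6431
  f18: (p9, p1, p11) → 14.0965
  f19: (p9, p18, p3) → 29.0706
  f20: (p9, p18, p10) → 12.4117
  f21: (p5, p13, p10) → 48.4084
  f22: (p5, p13, p1) → 18.5170
  f23: (p5, p9, p10) → 26.5260
  f24: (p5, p9, p1) → 9.6127
Σ area = 832.046

Euler: V−E+F = 14−36+24 = 2.


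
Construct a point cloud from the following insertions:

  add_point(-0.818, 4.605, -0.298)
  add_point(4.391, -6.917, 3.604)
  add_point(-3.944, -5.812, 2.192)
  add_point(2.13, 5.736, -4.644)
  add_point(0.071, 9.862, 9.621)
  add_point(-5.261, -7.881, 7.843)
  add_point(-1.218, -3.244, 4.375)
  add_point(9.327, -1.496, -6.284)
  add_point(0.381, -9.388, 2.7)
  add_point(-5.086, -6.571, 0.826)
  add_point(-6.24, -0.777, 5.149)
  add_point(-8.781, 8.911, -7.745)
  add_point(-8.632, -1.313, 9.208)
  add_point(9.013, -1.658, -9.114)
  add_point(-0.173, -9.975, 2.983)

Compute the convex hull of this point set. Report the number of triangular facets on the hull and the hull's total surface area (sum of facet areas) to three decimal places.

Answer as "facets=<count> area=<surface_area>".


facets=16 area=1024.151

Points on the hull: [1, 3, 4, 5, 7, 9, 11, 12, 13, 14] (10 of 15).

Facet areas (half cross-product norm):
  f1: (p12, p4, p11) → 129.8806
  f2: (p1, p4, p7) → 112.7720
  f3: (p1, p13, p7) → 12.0354
  f4: (p1, p13, p14) → 37.3674
  f5: (p9, p13, p11) → 152.6638
  f6: (p9, p13, p14) → 54.8245
  f7: (p9, p12, p11) → 94.3286
  f8: (p3, p4, p7) → 69.5879
  f9: (p3, p13, p7) → 14.6284
  f10: (p3, p4, p11) → 88.1882
  f11: (p3, p13, p11) → 49.3821
  f12: (p5, p12, p4) → 48.2871
  f13: (p5, p1, p4) → 93.6658
  f14: (p5, p1, p14) → 19.0846
  f15: (p5, p9, p14) → 20.6618
  f16: (p5, p9, p12) → 26.7925
Σ area = 1024.151

Check V−E+F: 10 − 24 + 16 = 2.


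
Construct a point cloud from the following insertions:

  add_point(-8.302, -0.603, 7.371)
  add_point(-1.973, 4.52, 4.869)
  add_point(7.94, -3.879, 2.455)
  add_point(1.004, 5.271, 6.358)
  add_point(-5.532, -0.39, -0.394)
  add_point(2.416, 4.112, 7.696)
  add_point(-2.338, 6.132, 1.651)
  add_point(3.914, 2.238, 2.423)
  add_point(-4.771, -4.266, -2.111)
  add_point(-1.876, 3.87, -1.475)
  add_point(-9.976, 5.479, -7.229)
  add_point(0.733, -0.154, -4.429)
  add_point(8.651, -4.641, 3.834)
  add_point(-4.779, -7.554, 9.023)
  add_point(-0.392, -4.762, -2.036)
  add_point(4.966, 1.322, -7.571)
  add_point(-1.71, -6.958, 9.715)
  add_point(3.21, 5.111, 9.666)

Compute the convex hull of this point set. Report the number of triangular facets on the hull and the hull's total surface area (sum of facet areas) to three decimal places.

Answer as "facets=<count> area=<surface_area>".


facets=16 area=825.574

10 of the 18 inputs are extreme points: [0, 6, 8, 10, 12, 13, 14, 15, 16, 17].

Per-facet area ½‖(b−a)×(c−a)‖:
  f1: (p14, p13, p12) → 64.6922
  f2: (p0, p13, p10) → 52.0226
  f3: (p0, p6, p10) → 62.5290
  f4: (p16, p13, p12) → 12.8739
  f5: (p15, p14, p12) → 52.2559
  f6: (p15, p6, p10) → 73.1001
  f7: (p8, p13, p10) → 54.9152
  f8: (p8, p14, p13) → 25.5560
  f9: (p8, p15, p10) → 74.3276
  f10: (p8, p15, p14) → 19.1755
  f11: (p17, p0, p6) → 51.3124
  f12: (p17, p15, p6) → 60.6339
  f13: (p17, p15, p12) → 84.1240
  f14: (p17, p16, p12) → 68.4572
  f15: (p17, p0, p13) → 51.9480
  f16: (p17, p16, p13) → 17.6508
Σ area = 825.574

Check V−E+F: 10 − 24 + 16 = 2.


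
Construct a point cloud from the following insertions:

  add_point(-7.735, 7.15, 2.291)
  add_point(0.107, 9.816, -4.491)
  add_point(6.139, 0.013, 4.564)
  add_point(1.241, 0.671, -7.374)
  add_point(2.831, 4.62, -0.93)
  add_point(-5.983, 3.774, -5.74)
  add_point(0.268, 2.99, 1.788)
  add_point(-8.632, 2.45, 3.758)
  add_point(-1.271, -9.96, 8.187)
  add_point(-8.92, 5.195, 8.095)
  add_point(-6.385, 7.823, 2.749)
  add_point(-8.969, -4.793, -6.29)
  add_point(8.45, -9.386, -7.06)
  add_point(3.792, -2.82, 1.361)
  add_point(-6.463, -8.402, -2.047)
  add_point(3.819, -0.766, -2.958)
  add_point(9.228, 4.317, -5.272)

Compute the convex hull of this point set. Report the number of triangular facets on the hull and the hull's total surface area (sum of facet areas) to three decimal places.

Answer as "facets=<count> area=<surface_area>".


Points on the hull: [0, 1, 2, 3, 5, 8, 9, 10, 11, 12, 14, 16] (12 of 17).

Area of each hull facet:
  f1: (p3, p1, p16) → 40.8584
  f2: (p0, p9, p11) → 44.3006
  f3: (p2, p9, p8) → 99.1012
  f4: (p2, p1, p16) → 59.3408
  f5: (p2, p9, p1) → 106.1195
  f6: (p5, p3, p11) → 36.3740
  f7: (p5, p3, p1) → 32.8169
  f8: (p5, p0, p11) → 37.8594
  f9: (p5, p0, p1) → 37.2291
  f10: (p12, p3, p16) → 54.8226
  f11: (p12, p2, p16) → 74.1503
  f12: (p12, p2, p8) → 96.3491
  f13: (p12, p3, p11) → 71.3973
  f14: (p10, p9, p1) → 10.9740
  f15: (p10, p0, p1) → 7.0495
  f16: (p10, p0, p9) → 4.9153
  f17: (p14, p12, p11) → 47.1292
  f18: (p14, p12, p8) → 90.2262
  f19: (p14, p9, p11) → 51.9890
  f20: (p14, p9, p8) → 92.8998
Σ area = 1095.902

Euler: V−E+F = 12−30+20 = 2.

facets=20 area=1095.902


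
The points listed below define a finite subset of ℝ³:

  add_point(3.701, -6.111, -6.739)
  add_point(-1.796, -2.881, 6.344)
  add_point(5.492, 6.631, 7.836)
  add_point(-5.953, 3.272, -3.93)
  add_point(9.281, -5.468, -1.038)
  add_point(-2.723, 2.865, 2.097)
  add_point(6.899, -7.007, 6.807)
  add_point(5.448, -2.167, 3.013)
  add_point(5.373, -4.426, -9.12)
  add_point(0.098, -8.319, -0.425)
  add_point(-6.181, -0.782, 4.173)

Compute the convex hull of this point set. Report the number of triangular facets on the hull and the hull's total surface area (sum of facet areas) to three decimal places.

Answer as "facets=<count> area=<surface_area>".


Points on the hull: [0, 1, 2, 3, 4, 6, 8, 9, 10] (9 of 11).

Per-facet area ½‖(b−a)×(c−a)‖:
  f1: (p8, p2, p4) → 66.3285
  f2: (p3, p2, p10) → 64.8077
  f3: (p3, p8, p2) → 120.8111
  f4: (p6, p2, p4) → 57.1461
  f5: (p1, p2, p10) → 31.2313
  f6: (p1, p6, p2) → 56.8382
  f7: (p9, p3, p10) → 48.9274
  f8: (p9, p1, p10) → 23.5244
  f9: (p9, p1, p6) → 38.9001
  f10: (p9, p6, p4) → 37.0622
  f11: (p0, p8, p4) → 13.3608
  f12: (p0, p9, p4) → 29.5289
  f13: (p0, p3, p8) → 22.8509
  f14: (p0, p9, p3) → 49.7643
Σ area = 661.082

Euler characteristic 9−21+14 = 2 ✓

facets=14 area=661.082


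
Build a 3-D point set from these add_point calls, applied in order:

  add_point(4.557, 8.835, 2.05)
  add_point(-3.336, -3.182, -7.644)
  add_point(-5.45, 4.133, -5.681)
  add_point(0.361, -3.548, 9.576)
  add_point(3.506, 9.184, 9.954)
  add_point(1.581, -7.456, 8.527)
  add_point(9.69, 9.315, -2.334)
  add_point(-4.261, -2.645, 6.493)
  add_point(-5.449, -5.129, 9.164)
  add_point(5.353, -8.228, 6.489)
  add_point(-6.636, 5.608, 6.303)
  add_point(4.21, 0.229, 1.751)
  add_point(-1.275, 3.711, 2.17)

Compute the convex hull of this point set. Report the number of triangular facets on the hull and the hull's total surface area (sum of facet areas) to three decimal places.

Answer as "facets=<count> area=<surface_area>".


facets=16 area=906.045

Hull vertices (10/13): indices [0, 1, 2, 3, 4, 5, 6, 8, 9, 10].

Facet areas (half cross-product norm):
  f1: (p1, p9, p6) → 150.6616
  f2: (p4, p9, p6) → 120.0215
  f3: (p2, p1, p6) → 63.9737
  f4: (p8, p4, p10) → 62.9548
  f5: (p8, p2, p10) → 67.2521
  f6: (p8, p2, p1) → 66.0290
  f7: (p0, p4, p10) → 44.2653
  f8: (p0, p4, p6) → 18.2140
  f9: (p0, p2, p10) → 69.0989
  f10: (p0, p2, p6) → 44.5720
  f11: (p3, p8, p4) → 34.5815
  f12: (p5, p4, p9) → 36.3713
  f13: (p5, p3, p4) → 15.2430
  f14: (p5, p3, p8) → 12.7512
  f15: (p5, p1, p9) → 37.5655
  f16: (p5, p8, p1) → 62.4900
Σ area = 906.045

Euler characteristic 10−24+16 = 2 ✓


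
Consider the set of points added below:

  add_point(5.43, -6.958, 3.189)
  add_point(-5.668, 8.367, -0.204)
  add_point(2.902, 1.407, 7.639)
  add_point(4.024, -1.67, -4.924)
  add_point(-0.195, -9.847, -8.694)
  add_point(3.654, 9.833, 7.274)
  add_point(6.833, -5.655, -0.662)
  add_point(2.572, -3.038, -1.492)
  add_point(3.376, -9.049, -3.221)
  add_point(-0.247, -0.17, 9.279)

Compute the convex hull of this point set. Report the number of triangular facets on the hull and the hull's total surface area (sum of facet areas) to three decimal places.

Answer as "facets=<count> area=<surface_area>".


facets=14 area=628.183

Extreme-point indices: [0, 1, 2, 3, 4, 5, 6, 8, 9] — 9 of 10 on the boundary.

Triangle areas on the boundary:
  f1: (p9, p4, p1) → 134.5540
  f2: (p3, p4, p1) → 67.0325
  f3: (p3, p4, p6) → 32.1116
  f4: (p0, p9, p4) → 65.7705
  f5: (p0, p2, p9) → 19.0207
  f6: (p5, p3, p6) → 54.2404
  f7: (p5, p0, p6) → 37.3111
  f8: (p5, p0, p2) → 24.5529
  f9: (p5, p3, p1) → 86.3490
  f10: (p5, p9, p1) → 63.2375
  f11: (p5, p2, p9) → 14.2993
  f12: (p8, p4, p6) → 10.6849
  f13: (p8, p0, p6) → 11.7781
  f14: (p8, p0, p4) → 7.2406
Σ area = 628.183

Euler: V−E+F = 9−21+14 = 2.


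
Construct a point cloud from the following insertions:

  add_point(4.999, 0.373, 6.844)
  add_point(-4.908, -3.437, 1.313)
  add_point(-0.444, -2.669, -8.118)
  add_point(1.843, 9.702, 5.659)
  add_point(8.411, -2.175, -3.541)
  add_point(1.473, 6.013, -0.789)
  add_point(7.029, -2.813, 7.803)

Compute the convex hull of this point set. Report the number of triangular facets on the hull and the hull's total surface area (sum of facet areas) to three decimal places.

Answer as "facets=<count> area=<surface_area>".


Hull vertices (6/7): indices [1, 2, 3, 4, 5, 6].

Facet areas (half cross-product norm):
  f1: (p6, p3, p1) → 86.8568
  f2: (p6, p3, p4) → 77.4789
  f3: (p2, p6, p1) → 71.0546
  f4: (p2, p6, p4) → 53.6157
  f5: (p5, p3, p4) → 34.3923
  f6: (p5, p2, p4) → 50.5471
  f7: (p5, p3, p1) → 41.4646
  f8: (p5, p2, p1) → 53.9168
Σ area = 469.327

Euler characteristic 6−12+8 = 2 ✓

facets=8 area=469.327


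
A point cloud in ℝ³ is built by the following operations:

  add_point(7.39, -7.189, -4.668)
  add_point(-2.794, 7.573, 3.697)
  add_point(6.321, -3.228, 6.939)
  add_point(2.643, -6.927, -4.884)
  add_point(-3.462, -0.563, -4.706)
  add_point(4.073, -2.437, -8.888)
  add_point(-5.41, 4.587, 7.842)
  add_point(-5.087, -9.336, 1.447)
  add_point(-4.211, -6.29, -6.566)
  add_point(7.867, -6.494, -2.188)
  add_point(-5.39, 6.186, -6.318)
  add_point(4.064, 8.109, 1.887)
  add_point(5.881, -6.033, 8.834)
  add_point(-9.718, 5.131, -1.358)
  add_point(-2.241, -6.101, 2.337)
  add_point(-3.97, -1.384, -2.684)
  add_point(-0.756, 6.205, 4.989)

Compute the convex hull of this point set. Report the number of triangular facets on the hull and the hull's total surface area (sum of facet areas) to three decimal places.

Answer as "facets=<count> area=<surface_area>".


Extreme-point indices: [0, 1, 2, 5, 6, 7, 8, 9, 10, 11, 12, 13, 16] — 13 of 17 on the boundary.

Triangle areas on the boundary:
  f1: (p6, p7, p13) → 73.8562
  f2: (p6, p7, p12) → 94.3211
  f3: (p2, p11, p9) → 61.8541
  f4: (p2, p12, p9) → 16.1643
  f5: (p2, p12, p11) → 7.4808
  f6: (p10, p5, p11) → 78.5282
  f7: (p0, p11, p9) → 18.2768
  f8: (p0, p5, p11) → 53.9922
  f9: (p0, p12, p9) → 6.0976
  f10: (p0, p7, p12) → 82.1105
  f11: (p1, p6, p13) → 25.4833
  f12: (p1, p6, p11) → 15.2914
  f13: (p1, p10, p13) → 29.4780
  f14: (p1, p10, p11) → 37.1244
  f15: (p16, p12, p11) → 43.5871
  f16: (p16, p6, p11) → 0.6650
  f17: (p16, p6, p12) → 41.1166
  f18: (p8, p0, p7) → 50.6463
  f19: (p8, p0, p5) → 33.7877
  f20: (p8, p10, p5) → 55.9845
  f21: (p8, p7, p13) → 58.7644
  f22: (p8, p10, p13) → 41.6412
Σ area = 926.251

Euler characteristic 13−33+22 = 2 ✓

facets=22 area=926.251
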